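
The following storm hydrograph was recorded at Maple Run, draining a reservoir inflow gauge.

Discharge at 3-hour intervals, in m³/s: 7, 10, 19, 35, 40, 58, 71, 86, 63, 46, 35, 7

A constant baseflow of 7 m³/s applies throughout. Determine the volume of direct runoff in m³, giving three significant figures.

Direct-runoff ordinates (Q − Q_b): 0.0, 3.0, 12.0, 28.0, 33.0, 51.0, 64.0, 79.0, 56.0, 39.0, 28.0, 0.0 m³/s.
ΣQ_DR = 393.0 m³/s.
With Δt = 3 h = 10800 s, V = ΣQ_DR · Δt = 393.0 × 10800 = 4.24 × 10^6 m³.

V ≈ 4.24 × 10^6 m³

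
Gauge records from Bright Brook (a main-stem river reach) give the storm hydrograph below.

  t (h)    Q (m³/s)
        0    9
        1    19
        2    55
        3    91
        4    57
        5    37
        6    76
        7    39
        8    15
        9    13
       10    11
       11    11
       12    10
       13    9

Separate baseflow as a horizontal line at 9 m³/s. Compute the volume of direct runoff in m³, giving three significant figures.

Direct-runoff ordinates (Q − Q_b): 0.0, 10.0, 46.0, 82.0, 48.0, 28.0, 67.0, 30.0, 6.0, 4.0, 2.0, 2.0, 1.0, 0.0 m³/s.
ΣQ_DR = 326.0 m³/s.
With Δt = 1 h = 3600 s, V = ΣQ_DR · Δt = 326.0 × 3600 = 1.17 × 10^6 m³.

V ≈ 1.17 × 10^6 m³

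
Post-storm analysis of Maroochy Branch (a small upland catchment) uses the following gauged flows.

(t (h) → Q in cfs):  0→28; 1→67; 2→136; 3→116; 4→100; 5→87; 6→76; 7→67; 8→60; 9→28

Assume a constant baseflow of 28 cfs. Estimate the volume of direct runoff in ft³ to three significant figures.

Direct-runoff ordinates (Q − Q_b): 0.0, 39.0, 108.0, 88.0, 72.0, 59.0, 48.0, 39.0, 32.0, 0.0 cfs.
ΣQ_DR = 485.0 cfs.
With Δt = 1 h = 3600 s, V = ΣQ_DR · Δt = 485.0 × 3600 = 1.75 × 10^6 ft³.

V ≈ 1.75 × 10^6 ft³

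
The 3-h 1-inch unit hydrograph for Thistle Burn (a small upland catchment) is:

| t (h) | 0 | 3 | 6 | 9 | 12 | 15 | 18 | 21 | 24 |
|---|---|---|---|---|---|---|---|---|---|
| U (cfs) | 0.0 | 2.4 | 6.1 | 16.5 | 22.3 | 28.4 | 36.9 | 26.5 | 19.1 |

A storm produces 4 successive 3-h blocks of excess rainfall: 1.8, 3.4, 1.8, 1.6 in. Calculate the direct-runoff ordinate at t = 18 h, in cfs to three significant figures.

By discrete convolution, Q_j = Σ (P_i / 1 in) · U_{j−i}.
At t = 18 h (j=6): Q = (1.8/1)·36.9 + (3.4/1)·28.4 + (1.8/1)·22.3 + (1.6/1)·16.5 = 230 cfs.

Q ≈ 230 cfs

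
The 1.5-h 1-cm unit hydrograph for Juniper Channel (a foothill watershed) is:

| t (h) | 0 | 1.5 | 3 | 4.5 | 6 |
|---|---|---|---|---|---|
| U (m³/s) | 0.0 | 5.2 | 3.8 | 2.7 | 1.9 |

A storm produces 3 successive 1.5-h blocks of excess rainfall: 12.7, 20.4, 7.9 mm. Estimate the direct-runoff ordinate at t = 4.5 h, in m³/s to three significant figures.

By discrete convolution, Q_j = Σ (P_i / 10 mm) · U_{j−i}.
At t = 4.5 h (j=3): Q = (12.7/10)·2.7 + (20.4/10)·3.8 + (7.9/10)·5.2 = 15.3 m³/s.

Q ≈ 15.3 m³/s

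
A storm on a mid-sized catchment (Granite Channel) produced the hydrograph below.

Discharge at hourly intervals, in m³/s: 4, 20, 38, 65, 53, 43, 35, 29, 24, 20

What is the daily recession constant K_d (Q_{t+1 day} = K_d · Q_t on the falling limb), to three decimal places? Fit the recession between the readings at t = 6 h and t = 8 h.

Between t = 6 h and t = 8 h the flow falls from 35 to 24 m³/s over 2×1 h = 2 h.
Per-interval ratio K = (24/35)^(1/2) = 0.8281; K_d = K^(24/1) = 0.011.

K_d ≈ 0.011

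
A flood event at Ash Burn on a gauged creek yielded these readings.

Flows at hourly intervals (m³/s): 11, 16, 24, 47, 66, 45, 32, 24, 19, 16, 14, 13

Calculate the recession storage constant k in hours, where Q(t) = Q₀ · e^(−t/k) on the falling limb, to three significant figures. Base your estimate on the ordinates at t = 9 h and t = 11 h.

On the falling limb, Q drops from 16 to 13 m³/s between t = 9 h and t = 11 h (Δt = 2 h).
k = −Δt / ln(Q₂/Q₁) = −2 / ln(13/16) = 9.63 h.

k ≈ 9.63 h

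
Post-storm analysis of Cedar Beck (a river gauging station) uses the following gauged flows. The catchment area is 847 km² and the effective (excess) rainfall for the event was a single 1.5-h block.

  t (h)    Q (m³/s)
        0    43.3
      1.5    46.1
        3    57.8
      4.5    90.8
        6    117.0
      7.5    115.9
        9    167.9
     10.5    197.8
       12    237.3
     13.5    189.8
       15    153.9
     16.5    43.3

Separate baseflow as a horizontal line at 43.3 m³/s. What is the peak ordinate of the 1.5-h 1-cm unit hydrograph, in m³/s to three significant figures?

U_p ≈ 323 m³/s

Direct runoff: 0.0, 2.8, 14.5, 47.5, 73.7, 72.6, 124.6, 154.5, 194.0, 146.5, 110.6, 0.0 m³/s; ΣQ_DR = 941.3 m³/s, peak = 194.0 m³/s.
Runoff depth d = ΣQ_DR·Δt / A = 941.3 × 5400 / (847 km²) = 6.001 mm.
The 1-cm UH is the DRH scaled by (10 mm)/d, so U_p = 194.0 × 10/6.001 = 323 m³/s.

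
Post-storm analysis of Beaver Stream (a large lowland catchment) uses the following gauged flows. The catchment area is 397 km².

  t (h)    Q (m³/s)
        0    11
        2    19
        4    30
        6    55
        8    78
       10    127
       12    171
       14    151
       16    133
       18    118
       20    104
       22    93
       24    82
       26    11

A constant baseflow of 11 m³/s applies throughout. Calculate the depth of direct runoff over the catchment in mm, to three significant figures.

Direct runoff: 0.0, 8.0, 19.0, 44.0, 67.0, 116.0, 160.0, 140.0, 122.0, 107.0, 93.0, 82.0, 71.0, 0.0 m³/s; ΣQ_DR = 1029 m³/s.
V = ΣQ_DR · Δt = 1029 × 7200 s = 7.409 × 10^6 m³.
Over A = 397 km², depth = V / A = 18.7 mm.

d ≈ 18.7 mm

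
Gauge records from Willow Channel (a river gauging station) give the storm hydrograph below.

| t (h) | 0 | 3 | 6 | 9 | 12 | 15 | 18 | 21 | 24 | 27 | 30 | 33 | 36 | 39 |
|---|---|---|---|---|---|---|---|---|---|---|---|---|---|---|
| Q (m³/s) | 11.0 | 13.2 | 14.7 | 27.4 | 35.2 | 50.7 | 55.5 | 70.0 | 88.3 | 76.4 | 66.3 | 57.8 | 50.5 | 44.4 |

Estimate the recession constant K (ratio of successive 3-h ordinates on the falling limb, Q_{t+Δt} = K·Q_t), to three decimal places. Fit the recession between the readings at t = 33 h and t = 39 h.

Using the recession-limb readings at t = 33 h and t = 39 h: Q falls from 57.8 to 44.4 m³/s over 2 intervals.
K = (Q₂/Q₁)^(1/2) = (44.4/57.8)^(1/2) = 0.876.

K ≈ 0.876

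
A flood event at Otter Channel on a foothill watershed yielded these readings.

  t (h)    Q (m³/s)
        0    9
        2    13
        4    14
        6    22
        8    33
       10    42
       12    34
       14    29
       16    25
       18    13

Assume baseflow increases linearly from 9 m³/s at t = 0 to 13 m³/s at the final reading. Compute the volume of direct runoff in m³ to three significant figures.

Direct-runoff ordinates (Q − Q_b): 0.00, 3.56, 4.11, 11.67, 22.22, 30.78, 22.33, 16.89, 12.44, 0.00 m³/s.
ΣQ_DR = 124.0 m³/s.
With Δt = 2 h = 7200 s, V = ΣQ_DR · Δt = 124.0 × 7200 = 8.93 × 10^5 m³.

V ≈ 8.93 × 10^5 m³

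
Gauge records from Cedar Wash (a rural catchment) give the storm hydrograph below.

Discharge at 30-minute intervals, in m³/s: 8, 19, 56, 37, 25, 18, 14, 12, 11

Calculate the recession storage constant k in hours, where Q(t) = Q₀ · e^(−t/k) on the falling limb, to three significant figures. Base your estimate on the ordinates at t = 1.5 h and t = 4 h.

On the falling limb, Q drops from 37 to 11 m³/s between t = 1.5 h and t = 4 h (Δt = 2.5 h).
k = −Δt / ln(Q₂/Q₁) = −2.5 / ln(11/37) = 2.06 h.

k ≈ 2.06 h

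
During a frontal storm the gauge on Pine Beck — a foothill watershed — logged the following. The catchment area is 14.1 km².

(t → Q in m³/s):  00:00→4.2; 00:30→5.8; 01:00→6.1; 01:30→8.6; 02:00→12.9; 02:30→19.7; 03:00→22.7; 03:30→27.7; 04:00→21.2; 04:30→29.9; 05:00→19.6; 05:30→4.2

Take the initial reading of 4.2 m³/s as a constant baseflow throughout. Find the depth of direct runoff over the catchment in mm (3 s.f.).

d ≈ 16.9 mm

Direct runoff: 0.0, 1.6, 1.9, 4.4, 8.7, 15.5, 18.5, 23.5, 17.0, 25.7, 15.4, 0.0 m³/s; ΣQ_DR = 132.2 m³/s.
V = ΣQ_DR · Δt = 132.2 × 1800 s = 2.380 × 10^5 m³.
Over A = 14.1 km², depth = V / A = 16.9 mm.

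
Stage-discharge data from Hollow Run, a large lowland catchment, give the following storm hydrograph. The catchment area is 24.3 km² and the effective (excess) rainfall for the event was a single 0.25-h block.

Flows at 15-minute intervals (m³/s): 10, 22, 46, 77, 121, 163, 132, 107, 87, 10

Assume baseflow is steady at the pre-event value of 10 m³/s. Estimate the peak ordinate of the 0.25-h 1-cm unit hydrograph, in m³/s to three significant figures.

Direct runoff: 0.0, 12.0, 36.0, 67.0, 111.0, 153.0, 122.0, 97.0, 77.0, 0.0 m³/s; ΣQ_DR = 675.0 m³/s, peak = 153.0 m³/s.
Runoff depth d = ΣQ_DR·Δt / A = 675.0 × 900 / (24.3 km²) = 25.00 mm.
The 1-cm UH is the DRH scaled by (10 mm)/d, so U_p = 153.0 × 10/25.00 = 61.2 m³/s.

U_p ≈ 61.2 m³/s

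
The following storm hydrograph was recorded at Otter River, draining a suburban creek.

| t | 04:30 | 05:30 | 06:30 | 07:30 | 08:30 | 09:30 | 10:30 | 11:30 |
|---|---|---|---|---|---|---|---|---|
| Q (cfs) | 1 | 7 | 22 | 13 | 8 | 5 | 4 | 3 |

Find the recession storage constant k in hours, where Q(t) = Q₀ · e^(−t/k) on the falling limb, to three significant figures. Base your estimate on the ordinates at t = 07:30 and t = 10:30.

On the falling limb, Q drops from 13 to 4 cfs between t = 07:30 and t = 10:30 (Δt = 3 h).
k = −Δt / ln(Q₂/Q₁) = −3 / ln(4/13) = 2.55 h.

k ≈ 2.55 h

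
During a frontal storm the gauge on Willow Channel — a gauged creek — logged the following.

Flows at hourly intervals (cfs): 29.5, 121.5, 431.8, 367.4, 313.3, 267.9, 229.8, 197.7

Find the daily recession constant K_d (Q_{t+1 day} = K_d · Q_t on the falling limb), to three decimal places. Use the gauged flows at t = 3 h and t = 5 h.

Between t = 3 h and t = 5 h the flow falls from 367.4 to 267.9 cfs over 2×1 h = 2 h.
Per-interval ratio K = (267.9/367.4)^(1/2) = 0.8539; K_d = K^(24/1) = 0.023.

K_d ≈ 0.023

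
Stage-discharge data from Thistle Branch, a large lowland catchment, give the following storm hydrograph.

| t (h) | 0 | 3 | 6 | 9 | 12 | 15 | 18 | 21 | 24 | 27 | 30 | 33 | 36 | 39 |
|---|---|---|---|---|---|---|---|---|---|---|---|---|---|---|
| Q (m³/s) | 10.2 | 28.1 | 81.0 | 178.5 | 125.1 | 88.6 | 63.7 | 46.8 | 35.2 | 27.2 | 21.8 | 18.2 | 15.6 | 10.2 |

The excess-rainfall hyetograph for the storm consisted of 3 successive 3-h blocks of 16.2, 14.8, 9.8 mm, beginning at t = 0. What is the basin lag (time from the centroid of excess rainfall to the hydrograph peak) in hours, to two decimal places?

t_L ≈ 4.97 h

Centroid of excess rainfall: t_c = Σ P_i·t̄_i / ΣP_i = 4.0294 h (block centres at 1.5, 4.5, 7.5 h).
Hydrograph peak occurs at t = 9 h, so basin lag t_L = 9 − 4.0294 = 4.97 h.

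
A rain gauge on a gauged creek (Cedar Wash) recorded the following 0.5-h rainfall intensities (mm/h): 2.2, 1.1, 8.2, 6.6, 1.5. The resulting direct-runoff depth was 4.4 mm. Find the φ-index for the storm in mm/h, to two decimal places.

φ ≈ 3.00 mm/h

Only the 2 blocks with intensity above φ contribute runoff: 8.2, 6.6 mm/h.
Σ(I−φ)·Δt = d  ⇒  (8.2+6.6 − 2φ)·0.5 = 4.4
φ = (14.80 − 4.4/0.5) / 2 = 3.00 mm/h.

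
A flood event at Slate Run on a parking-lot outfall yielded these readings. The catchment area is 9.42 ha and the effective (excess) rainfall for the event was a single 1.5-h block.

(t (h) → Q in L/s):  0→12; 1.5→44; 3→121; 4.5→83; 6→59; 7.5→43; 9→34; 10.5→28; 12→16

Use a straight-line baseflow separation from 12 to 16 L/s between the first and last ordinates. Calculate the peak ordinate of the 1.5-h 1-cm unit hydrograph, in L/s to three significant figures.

U_p ≈ 60.0 L/s

Direct runoff: 0.00, 31.50, 108.00, 69.50, 45.00, 28.50, 19.00, 12.50, 0.00 L/s; ΣQ_DR = 314.0 L/s, peak = 108.00 L/s.
Runoff depth d = ΣQ_DR·Δt / A = 314.0 × 5400 / (9.42 ha) = 18.00 mm.
The 1-cm UH is the DRH scaled by (10 mm)/d, so U_p = 108.00 × 10/18.00 = 60.0 L/s.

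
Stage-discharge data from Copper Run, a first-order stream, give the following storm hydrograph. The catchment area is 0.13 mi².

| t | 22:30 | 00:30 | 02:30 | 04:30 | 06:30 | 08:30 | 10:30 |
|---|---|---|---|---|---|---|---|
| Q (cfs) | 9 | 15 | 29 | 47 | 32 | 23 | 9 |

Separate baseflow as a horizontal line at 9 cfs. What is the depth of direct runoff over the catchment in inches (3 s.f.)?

d ≈ 2.41 in

Direct runoff: 0.0, 6.0, 20.0, 38.0, 23.0, 14.0, 0.0 cfs; ΣQ_DR = 101.0 cfs.
V = ΣQ_DR · Δt = 101.0 × 7200 s = 7.272 × 10^5 ft³.
Over A = 0.13 mi², depth = V / A = 2.41 in.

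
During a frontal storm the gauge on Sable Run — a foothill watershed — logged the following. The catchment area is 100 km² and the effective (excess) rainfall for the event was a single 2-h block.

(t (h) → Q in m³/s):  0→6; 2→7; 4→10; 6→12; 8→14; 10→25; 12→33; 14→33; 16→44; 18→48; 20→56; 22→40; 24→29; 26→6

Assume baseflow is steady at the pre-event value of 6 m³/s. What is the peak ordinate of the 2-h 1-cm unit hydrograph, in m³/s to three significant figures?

Direct runoff: 0.0, 1.0, 4.0, 6.0, 8.0, 19.0, 27.0, 27.0, 38.0, 42.0, 50.0, 34.0, 23.0, 0.0 m³/s; ΣQ_DR = 279.0 m³/s, peak = 50.0 m³/s.
Runoff depth d = ΣQ_DR·Δt / A = 279.0 × 7200 / (100 km²) = 20.09 mm.
The 1-cm UH is the DRH scaled by (10 mm)/d, so U_p = 50.0 × 10/20.09 = 24.9 m³/s.

U_p ≈ 24.9 m³/s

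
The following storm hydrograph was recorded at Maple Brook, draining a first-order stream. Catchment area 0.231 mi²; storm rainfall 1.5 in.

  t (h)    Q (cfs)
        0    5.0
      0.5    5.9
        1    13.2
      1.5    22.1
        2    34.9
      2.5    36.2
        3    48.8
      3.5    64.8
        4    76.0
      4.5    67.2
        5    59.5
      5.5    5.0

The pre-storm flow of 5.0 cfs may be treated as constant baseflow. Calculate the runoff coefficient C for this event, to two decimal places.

ΣQ_DR = 378.6 cfs; V = ΣQ_DR·Δt = 6.815 × 10^5 ft³.
Runoff depth d = V / A = 1.270 in.
C = d / P = 1.270 / 1.5 = 0.85.

C ≈ 0.85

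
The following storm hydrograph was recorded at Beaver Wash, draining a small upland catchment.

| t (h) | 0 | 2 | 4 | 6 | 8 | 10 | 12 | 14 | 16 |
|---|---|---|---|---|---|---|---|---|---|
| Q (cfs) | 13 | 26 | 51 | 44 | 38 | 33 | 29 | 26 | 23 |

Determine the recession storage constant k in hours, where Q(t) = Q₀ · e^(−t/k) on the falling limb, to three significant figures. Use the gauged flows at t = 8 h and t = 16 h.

On the falling limb, Q drops from 38 to 23 cfs between t = 8 h and t = 16 h (Δt = 8 h).
k = −Δt / ln(Q₂/Q₁) = −8 / ln(23/38) = 15.9 h.

k ≈ 15.9 h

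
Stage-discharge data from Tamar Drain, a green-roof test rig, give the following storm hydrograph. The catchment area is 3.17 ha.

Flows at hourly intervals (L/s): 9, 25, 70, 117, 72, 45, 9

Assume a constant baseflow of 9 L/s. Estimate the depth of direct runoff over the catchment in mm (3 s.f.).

Direct runoff: 0.0, 16.0, 61.0, 108.0, 63.0, 36.0, 0.0 L/s; ΣQ_DR = 284.0 L/s.
V = ΣQ_DR · Δt = 284.0 × 3600 s = 1.022 × 10^6 L.
Over A = 3.17 ha, depth = V / A = 32.3 mm.

d ≈ 32.3 mm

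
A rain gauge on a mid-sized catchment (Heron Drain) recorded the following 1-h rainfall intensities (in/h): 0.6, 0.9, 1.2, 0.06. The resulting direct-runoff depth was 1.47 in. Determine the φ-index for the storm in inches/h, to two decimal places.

Only the 3 blocks with intensity above φ contribute runoff: 0.6, 0.9, 1.2 in/h.
Σ(I−φ)·Δt = d  ⇒  (0.6+0.9+1.2 − 3φ)·1 = 1.47
φ = (2.700 − 1.47/1) / 3 = 0.41 in/h.

φ ≈ 0.41 in/h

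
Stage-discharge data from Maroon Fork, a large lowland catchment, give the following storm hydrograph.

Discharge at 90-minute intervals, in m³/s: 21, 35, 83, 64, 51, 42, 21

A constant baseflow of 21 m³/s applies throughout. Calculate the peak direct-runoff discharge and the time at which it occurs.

Subtracting baseflow gives direct-runoff ordinates: 0.0, 14.0, 62.0, 43.0, 30.0, 21.0, 0.0 m³/s.
The maximum is 62.0 m³/s, occurring at the reading for t = 3 h.

Q_p = 62.0 m³/s at t = 3 h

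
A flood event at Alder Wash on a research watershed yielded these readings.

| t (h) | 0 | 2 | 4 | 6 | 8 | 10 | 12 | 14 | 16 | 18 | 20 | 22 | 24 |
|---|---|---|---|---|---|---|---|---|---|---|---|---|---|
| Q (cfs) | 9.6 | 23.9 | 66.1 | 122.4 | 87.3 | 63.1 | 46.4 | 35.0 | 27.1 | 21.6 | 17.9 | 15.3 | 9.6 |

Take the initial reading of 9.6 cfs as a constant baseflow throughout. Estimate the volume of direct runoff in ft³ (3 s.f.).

Direct-runoff ordinates (Q − Q_b): 0.0, 14.3, 56.5, 112.8, 77.7, 53.5, 36.8, 25.4, 17.5, 12.0, 8.3, 5.7, 0.0 cfs.
ΣQ_DR = 420.5 cfs.
With Δt = 2 h = 7200 s, V = ΣQ_DR · Δt = 420.5 × 7200 = 3.03 × 10^6 ft³.

V ≈ 3.03 × 10^6 ft³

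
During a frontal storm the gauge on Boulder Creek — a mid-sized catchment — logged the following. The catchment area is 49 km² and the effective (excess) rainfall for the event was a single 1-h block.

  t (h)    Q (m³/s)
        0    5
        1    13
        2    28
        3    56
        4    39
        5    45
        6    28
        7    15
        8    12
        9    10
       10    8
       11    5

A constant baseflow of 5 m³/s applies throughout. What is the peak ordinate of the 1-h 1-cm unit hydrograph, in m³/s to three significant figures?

Direct runoff: 0.0, 8.0, 23.0, 51.0, 34.0, 40.0, 23.0, 10.0, 7.0, 5.0, 3.0, 0.0 m³/s; ΣQ_DR = 204.0 m³/s, peak = 51.0 m³/s.
Runoff depth d = ΣQ_DR·Δt / A = 204.0 × 3600 / (49 km²) = 14.99 mm.
The 1-cm UH is the DRH scaled by (10 mm)/d, so U_p = 51.0 × 10/14.99 = 34.0 m³/s.

U_p ≈ 34.0 m³/s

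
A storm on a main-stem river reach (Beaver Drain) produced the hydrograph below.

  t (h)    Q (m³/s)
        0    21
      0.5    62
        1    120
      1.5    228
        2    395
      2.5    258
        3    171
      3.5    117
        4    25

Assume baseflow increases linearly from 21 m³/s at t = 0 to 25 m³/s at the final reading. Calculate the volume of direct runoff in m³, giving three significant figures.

Direct-runoff ordinates (Q − Q_b): 0.00, 40.50, 98.00, 205.50, 372.00, 234.50, 147.00, 92.50, 0.00 m³/s.
ΣQ_DR = 1190 m³/s.
With Δt = 0.5 h = 1800 s, V = ΣQ_DR · Δt = 1190 × 1800 = 2.14 × 10^6 m³.

V ≈ 2.14 × 10^6 m³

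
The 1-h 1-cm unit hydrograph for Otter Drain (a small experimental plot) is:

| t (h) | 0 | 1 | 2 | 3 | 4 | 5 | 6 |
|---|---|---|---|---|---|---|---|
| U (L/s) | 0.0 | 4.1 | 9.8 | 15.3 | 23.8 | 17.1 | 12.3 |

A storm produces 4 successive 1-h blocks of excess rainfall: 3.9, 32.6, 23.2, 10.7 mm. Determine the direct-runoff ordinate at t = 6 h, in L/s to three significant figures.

By discrete convolution, Q_j = Σ (P_i / 10 mm) · U_{j−i}.
At t = 6 h (j=6): Q = (3.9/10)·12.3 + (32.6/10)·17.1 + (23.2/10)·23.8 + (10.7/10)·15.3 = 132 L/s.

Q ≈ 132 L/s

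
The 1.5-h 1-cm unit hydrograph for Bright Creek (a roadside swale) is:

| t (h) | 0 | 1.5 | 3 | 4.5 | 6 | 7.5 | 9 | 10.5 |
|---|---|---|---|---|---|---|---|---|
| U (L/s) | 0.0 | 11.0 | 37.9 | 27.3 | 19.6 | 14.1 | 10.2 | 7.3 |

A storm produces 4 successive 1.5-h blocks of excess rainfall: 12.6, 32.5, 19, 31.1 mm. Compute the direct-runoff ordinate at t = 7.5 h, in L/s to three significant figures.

Q ≈ 251 L/s

By discrete convolution, Q_j = Σ (P_i / 10 mm) · U_{j−i}.
At t = 7.5 h (j=5): Q = (12.6/10)·14.1 + (32.5/10)·19.6 + (19/10)·27.3 + (31.1/10)·37.9 = 251 L/s.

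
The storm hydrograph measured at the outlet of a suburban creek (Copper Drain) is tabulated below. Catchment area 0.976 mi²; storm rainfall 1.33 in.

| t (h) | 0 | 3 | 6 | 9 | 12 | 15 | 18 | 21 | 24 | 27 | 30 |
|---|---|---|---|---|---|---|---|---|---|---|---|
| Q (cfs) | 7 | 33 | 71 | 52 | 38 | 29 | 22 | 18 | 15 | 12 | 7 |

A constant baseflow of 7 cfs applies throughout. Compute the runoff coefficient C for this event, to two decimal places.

C ≈ 0.81

ΣQ_DR = 227.0 cfs; V = ΣQ_DR·Δt = 2.452 × 10^6 ft³.
Runoff depth d = V / A = 1.081 in.
C = d / P = 1.081 / 1.33 = 0.81.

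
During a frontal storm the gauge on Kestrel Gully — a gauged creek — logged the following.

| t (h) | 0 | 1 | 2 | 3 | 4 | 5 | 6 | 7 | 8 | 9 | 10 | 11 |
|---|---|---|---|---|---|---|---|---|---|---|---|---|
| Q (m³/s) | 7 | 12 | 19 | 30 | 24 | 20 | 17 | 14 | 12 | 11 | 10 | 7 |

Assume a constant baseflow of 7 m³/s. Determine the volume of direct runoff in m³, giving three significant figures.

V ≈ 3.56 × 10^5 m³

Direct-runoff ordinates (Q − Q_b): 0.0, 5.0, 12.0, 23.0, 17.0, 13.0, 10.0, 7.0, 5.0, 4.0, 3.0, 0.0 m³/s.
ΣQ_DR = 99.00 m³/s.
With Δt = 1 h = 3600 s, V = ΣQ_DR · Δt = 99.00 × 3600 = 3.56 × 10^5 m³.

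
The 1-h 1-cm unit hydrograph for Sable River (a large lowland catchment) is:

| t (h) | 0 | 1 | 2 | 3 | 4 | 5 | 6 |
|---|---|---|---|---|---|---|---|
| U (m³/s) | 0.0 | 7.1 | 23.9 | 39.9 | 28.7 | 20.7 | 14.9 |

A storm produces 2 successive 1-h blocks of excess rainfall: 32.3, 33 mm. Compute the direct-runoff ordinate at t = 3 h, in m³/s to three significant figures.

Q ≈ 208 m³/s

By discrete convolution, Q_j = Σ (P_i / 10 mm) · U_{j−i}.
At t = 3 h (j=3): Q = (32.3/10)·39.9 + (33/10)·23.9 = 208 m³/s.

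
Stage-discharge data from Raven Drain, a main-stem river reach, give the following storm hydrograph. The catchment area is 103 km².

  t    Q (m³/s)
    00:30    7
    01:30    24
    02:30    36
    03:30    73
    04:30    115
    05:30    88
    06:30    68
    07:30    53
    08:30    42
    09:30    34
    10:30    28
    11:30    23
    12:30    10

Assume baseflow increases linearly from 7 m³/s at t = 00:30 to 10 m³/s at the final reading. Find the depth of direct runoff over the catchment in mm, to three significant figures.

d ≈ 17.1 mm

Direct runoff: 0.00, 16.75, 28.50, 65.25, 107.00, 79.75, 59.50, 44.25, 33.00, 24.75, 18.50, 13.25, 0.00 m³/s; ΣQ_DR = 490.5 m³/s.
V = ΣQ_DR · Δt = 490.5 × 3600 s = 1.766 × 10^6 m³.
Over A = 103 km², depth = V / A = 17.1 mm.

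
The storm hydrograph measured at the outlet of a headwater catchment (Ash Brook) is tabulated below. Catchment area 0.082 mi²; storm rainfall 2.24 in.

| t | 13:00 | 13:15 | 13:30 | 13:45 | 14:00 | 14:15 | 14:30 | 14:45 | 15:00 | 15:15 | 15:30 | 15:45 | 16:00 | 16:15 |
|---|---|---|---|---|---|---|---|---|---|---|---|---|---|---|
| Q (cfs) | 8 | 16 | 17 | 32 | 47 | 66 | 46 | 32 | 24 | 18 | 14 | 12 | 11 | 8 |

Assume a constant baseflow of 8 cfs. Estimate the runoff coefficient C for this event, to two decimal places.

ΣQ_DR = 239.0 cfs; V = ΣQ_DR·Δt = 2.151 × 10^5 ft³.
Runoff depth d = V / A = 1.129 in.
C = d / P = 1.129 / 2.24 = 0.50.

C ≈ 0.50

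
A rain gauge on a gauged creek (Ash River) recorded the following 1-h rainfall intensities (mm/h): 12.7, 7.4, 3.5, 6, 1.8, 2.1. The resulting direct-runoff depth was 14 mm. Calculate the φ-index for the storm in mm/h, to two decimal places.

Only the 3 blocks with intensity above φ contribute runoff: 12.7, 7.4, 6 mm/h.
Σ(I−φ)·Δt = d  ⇒  (12.7+7.4+6 − 3φ)·1 = 14
φ = (26.10 − 14/1) / 3 = 4.03 mm/h.

φ ≈ 4.03 mm/h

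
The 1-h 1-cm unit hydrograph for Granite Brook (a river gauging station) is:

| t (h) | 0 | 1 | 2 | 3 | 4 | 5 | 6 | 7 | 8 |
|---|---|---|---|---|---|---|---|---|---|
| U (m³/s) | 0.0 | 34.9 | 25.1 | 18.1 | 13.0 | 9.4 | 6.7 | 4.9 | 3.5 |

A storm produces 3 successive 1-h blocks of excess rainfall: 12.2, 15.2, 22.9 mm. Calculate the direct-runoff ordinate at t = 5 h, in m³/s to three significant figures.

Q ≈ 72.7 m³/s

By discrete convolution, Q_j = Σ (P_i / 10 mm) · U_{j−i}.
At t = 5 h (j=5): Q = (12.2/10)·9.4 + (15.2/10)·13.0 + (22.9/10)·18.1 = 72.7 m³/s.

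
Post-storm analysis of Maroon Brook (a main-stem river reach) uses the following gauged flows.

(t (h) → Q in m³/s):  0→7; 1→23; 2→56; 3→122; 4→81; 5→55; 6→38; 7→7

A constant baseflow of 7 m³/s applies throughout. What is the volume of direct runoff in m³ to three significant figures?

Direct-runoff ordinates (Q − Q_b): 0.0, 16.0, 49.0, 115.0, 74.0, 48.0, 31.0, 0.0 m³/s.
ΣQ_DR = 333.0 m³/s.
With Δt = 1 h = 3600 s, V = ΣQ_DR · Δt = 333.0 × 3600 = 1.20 × 10^6 m³.

V ≈ 1.20 × 10^6 m³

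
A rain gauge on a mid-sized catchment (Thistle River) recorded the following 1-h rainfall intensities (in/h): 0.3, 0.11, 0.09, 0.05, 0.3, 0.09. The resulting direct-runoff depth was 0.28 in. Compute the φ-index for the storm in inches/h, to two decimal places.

φ ≈ 0.16 in/h

Only the 2 blocks with intensity above φ contribute runoff: 0.3, 0.3 in/h.
Σ(I−φ)·Δt = d  ⇒  (0.3+0.3 − 2φ)·1 = 0.28
φ = (0.6000 − 0.28/1) / 2 = 0.16 in/h.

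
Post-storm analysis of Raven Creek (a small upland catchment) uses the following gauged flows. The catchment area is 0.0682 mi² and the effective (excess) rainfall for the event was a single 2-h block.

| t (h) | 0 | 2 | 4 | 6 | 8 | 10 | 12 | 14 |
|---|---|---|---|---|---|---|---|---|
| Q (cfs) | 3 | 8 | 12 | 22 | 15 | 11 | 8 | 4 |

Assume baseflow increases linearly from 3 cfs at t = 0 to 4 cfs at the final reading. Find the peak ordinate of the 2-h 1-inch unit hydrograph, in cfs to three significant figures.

Direct runoff: 0.00, 4.86, 8.71, 18.57, 11.43, 7.29, 4.14, 0.00 cfs; ΣQ_DR = 55.00 cfs, peak = 18.57 cfs.
Runoff depth d = ΣQ_DR·Δt / A = 55.00 × 7200 / (0.0682 mi²) = 2.499 in.
The 1-inch UH is the DRH scaled by (1 in)/d, so U_p = 18.57 × 1/2.499 = 7.43 cfs.

U_p ≈ 7.43 cfs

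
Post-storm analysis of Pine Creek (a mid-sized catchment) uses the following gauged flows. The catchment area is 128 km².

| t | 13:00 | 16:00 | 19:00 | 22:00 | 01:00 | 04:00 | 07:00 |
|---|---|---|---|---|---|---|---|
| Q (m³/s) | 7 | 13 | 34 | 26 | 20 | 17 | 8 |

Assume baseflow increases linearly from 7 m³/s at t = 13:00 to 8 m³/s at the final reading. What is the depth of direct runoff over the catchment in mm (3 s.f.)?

d ≈ 6.12 mm

Direct runoff: 0.00, 5.83, 26.67, 18.50, 12.33, 9.17, 0.00 m³/s; ΣQ_DR = 72.50 m³/s.
V = ΣQ_DR · Δt = 72.50 × 10800 s = 7.830 × 10^5 m³.
Over A = 128 km², depth = V / A = 6.12 mm.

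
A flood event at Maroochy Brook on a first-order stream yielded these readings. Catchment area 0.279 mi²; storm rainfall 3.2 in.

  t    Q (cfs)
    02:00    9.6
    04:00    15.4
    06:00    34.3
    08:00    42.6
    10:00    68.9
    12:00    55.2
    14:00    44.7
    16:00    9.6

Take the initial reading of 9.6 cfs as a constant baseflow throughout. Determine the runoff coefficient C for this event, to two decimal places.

ΣQ_DR = 203.5 cfs; V = ΣQ_DR·Δt = 1.465 × 10^6 ft³.
Runoff depth d = V / A = 2.261 in.
C = d / P = 2.261 / 3.2 = 0.71.

C ≈ 0.71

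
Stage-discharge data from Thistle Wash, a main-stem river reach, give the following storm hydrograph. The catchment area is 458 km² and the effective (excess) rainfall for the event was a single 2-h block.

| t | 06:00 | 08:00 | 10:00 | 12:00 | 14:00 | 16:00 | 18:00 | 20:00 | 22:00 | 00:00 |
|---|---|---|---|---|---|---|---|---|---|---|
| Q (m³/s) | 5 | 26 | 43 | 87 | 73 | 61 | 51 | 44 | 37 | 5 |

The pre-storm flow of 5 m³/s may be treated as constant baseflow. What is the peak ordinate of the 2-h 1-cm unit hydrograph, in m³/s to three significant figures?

U_p ≈ 137 m³/s

Direct runoff: 0.0, 21.0, 38.0, 82.0, 68.0, 56.0, 46.0, 39.0, 32.0, 0.0 m³/s; ΣQ_DR = 382.0 m³/s, peak = 82.0 m³/s.
Runoff depth d = ΣQ_DR·Δt / A = 382.0 × 7200 / (458 km²) = 6.005 mm.
The 1-cm UH is the DRH scaled by (10 mm)/d, so U_p = 82.0 × 10/6.005 = 137 m³/s.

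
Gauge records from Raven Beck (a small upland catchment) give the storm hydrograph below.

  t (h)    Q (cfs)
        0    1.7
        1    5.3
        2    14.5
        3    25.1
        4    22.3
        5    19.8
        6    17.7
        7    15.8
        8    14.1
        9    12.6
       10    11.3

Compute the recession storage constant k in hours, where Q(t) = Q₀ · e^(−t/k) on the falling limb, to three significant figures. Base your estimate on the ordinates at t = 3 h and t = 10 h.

On the falling limb, Q drops from 25.1 to 11.3 cfs between t = 3 h and t = 10 h (Δt = 7 h).
k = −Δt / ln(Q₂/Q₁) = −7 / ln(11.3/25.1) = 8.77 h.

k ≈ 8.77 h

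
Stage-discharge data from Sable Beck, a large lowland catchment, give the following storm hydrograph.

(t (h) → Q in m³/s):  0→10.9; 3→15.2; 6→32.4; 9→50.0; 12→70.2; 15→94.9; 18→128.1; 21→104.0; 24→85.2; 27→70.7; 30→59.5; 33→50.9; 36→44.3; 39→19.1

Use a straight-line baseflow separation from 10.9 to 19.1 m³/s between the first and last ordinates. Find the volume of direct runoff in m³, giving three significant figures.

Direct-runoff ordinates (Q − Q_b): 0.00, 3.67, 20.24, 37.21, 56.78, 80.85, 113.42, 88.68, 69.25, 54.12, 42.29, 33.06, 25.83, 0.00 m³/s.
ΣQ_DR = 625.4 m³/s.
With Δt = 3 h = 10800 s, V = ΣQ_DR · Δt = 625.4 × 10800 = 6.75 × 10^6 m³.

V ≈ 6.75 × 10^6 m³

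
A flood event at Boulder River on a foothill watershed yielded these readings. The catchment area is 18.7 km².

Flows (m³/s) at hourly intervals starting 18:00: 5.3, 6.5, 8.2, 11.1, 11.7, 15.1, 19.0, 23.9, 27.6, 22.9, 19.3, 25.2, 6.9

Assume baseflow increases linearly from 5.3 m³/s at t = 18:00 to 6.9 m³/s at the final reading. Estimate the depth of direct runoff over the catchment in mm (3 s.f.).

d ≈ 23.8 mm

Direct runoff: 0.00, 1.07, 2.63, 5.40, 5.87, 9.13, 12.90, 17.67, 21.23, 16.40, 12.67, 18.43, 0.00 m³/s; ΣQ_DR = 123.4 m³/s.
V = ΣQ_DR · Δt = 123.4 × 3600 s = 4.442 × 10^5 m³.
Over A = 18.7 km², depth = V / A = 23.8 mm.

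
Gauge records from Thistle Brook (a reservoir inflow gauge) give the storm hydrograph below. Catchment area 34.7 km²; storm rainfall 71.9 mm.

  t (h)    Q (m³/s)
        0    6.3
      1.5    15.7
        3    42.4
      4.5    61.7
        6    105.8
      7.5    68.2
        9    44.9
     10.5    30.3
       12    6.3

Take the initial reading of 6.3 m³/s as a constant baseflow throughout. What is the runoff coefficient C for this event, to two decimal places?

C ≈ 0.70

ΣQ_DR = 324.9 m³/s; V = ΣQ_DR·Δt = 1.754 × 10^6 m³.
Runoff depth d = V / A = 50.56 mm.
C = d / P = 50.56 / 71.9 = 0.70.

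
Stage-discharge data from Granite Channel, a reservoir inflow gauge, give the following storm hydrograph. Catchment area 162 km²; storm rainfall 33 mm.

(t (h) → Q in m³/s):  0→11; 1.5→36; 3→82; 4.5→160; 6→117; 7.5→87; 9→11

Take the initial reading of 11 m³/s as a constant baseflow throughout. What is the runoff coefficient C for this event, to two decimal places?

C ≈ 0.43

ΣQ_DR = 427.0 m³/s; V = ΣQ_DR·Δt = 2.306 × 10^6 m³.
Runoff depth d = V / A = 14.23 mm.
C = d / P = 14.23 / 33 = 0.43.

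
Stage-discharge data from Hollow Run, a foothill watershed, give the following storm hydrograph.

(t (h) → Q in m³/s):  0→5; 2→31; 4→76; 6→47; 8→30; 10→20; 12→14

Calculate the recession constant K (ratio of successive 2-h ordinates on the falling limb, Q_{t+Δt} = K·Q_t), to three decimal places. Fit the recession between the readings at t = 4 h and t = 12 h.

K ≈ 0.655

Using the recession-limb readings at t = 4 h and t = 12 h: Q falls from 76 to 14 m³/s over 4 intervals.
K = (Q₂/Q₁)^(1/4) = (14/76)^(1/4) = 0.655.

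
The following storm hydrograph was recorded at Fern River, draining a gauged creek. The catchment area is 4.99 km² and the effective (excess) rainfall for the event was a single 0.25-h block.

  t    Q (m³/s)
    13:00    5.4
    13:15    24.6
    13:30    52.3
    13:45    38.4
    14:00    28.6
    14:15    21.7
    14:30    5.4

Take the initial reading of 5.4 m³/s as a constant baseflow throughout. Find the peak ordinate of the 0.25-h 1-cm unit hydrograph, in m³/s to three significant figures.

U_p ≈ 18.8 m³/s

Direct runoff: 0.0, 19.2, 46.9, 33.0, 23.2, 16.3, 0.0 m³/s; ΣQ_DR = 138.6 m³/s, peak = 46.9 m³/s.
Runoff depth d = ΣQ_DR·Δt / A = 138.6 × 900 / (4.99 km²) = 25.00 mm.
The 1-cm UH is the DRH scaled by (10 mm)/d, so U_p = 46.9 × 10/25.00 = 18.8 m³/s.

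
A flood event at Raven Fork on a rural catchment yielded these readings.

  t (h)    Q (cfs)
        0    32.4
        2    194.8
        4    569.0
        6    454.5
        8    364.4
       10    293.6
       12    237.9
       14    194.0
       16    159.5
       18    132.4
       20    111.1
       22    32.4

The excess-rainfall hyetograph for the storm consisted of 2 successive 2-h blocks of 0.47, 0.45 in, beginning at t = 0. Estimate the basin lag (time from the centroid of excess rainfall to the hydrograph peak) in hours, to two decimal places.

t_L ≈ 2.02 h

Centroid of excess rainfall: t_c = Σ P_i·t̄_i / ΣP_i = 1.9783 h (block centres at 1, 3 h).
Hydrograph peak occurs at t = 4 h, so basin lag t_L = 4 − 1.9783 = 2.02 h.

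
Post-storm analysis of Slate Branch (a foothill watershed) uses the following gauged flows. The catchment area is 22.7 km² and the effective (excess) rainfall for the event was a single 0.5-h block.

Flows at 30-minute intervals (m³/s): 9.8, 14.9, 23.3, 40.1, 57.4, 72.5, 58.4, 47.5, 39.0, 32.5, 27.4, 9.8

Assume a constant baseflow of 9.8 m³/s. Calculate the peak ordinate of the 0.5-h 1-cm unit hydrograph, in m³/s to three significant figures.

Direct runoff: 0.0, 5.1, 13.5, 30.3, 47.6, 62.7, 48.6, 37.7, 29.2, 22.7, 17.6, 0.0 m³/s; ΣQ_DR = 315.0 m³/s, peak = 62.7 m³/s.
Runoff depth d = ΣQ_DR·Δt / A = 315.0 × 1800 / (22.7 km²) = 24.98 mm.
The 1-cm UH is the DRH scaled by (10 mm)/d, so U_p = 62.7 × 10/24.98 = 25.1 m³/s.

U_p ≈ 25.1 m³/s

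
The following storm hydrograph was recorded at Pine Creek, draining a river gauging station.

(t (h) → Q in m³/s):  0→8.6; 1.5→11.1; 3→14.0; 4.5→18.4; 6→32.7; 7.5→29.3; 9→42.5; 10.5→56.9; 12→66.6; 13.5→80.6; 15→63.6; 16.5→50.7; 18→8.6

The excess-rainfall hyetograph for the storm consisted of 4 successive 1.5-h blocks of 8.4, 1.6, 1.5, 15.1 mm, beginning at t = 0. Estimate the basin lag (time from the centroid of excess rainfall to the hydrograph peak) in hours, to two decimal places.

Centroid of excess rainfall: t_c = Σ P_i·t̄_i / ΣP_i = 3.5639 h (block centres at 0.75, 2.25, 3.75, 5.25 h).
Hydrograph peak occurs at t = 13.5 h, so basin lag t_L = 13.5 − 3.5639 = 9.94 h.

t_L ≈ 9.94 h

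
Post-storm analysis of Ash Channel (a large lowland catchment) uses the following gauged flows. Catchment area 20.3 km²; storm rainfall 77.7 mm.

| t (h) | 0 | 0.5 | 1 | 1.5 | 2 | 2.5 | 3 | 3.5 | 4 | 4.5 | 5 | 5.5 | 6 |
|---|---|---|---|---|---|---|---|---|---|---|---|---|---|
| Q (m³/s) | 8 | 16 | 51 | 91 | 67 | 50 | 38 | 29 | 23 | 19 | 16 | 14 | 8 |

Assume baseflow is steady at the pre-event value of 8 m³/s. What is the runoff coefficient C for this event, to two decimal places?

C ≈ 0.37

ΣQ_DR = 326.0 m³/s; V = ΣQ_DR·Δt = 5.868 × 10^5 m³.
Runoff depth d = V / A = 28.91 mm.
C = d / P = 28.91 / 77.7 = 0.37.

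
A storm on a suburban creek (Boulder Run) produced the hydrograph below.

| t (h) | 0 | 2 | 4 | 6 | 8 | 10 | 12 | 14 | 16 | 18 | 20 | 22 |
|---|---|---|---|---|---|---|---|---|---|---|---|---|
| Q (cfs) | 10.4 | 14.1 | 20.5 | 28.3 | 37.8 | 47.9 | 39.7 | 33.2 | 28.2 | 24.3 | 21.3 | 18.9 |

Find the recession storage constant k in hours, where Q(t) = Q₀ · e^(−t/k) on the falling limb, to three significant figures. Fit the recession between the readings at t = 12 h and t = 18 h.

k ≈ 12.2 h

On the falling limb, Q drops from 39.7 to 24.3 cfs between t = 12 h and t = 18 h (Δt = 6 h).
k = −Δt / ln(Q₂/Q₁) = −6 / ln(24.3/39.7) = 12.2 h.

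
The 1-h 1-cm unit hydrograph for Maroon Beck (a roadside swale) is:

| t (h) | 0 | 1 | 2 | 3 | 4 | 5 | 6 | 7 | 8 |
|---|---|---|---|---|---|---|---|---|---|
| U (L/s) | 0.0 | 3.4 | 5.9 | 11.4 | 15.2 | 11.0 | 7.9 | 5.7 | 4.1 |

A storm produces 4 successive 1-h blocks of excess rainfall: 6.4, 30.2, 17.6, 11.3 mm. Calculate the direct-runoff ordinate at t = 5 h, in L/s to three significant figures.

Q ≈ 79.7 L/s

By discrete convolution, Q_j = Σ (P_i / 10 mm) · U_{j−i}.
At t = 5 h (j=5): Q = (6.4/10)·11.0 + (30.2/10)·15.2 + (17.6/10)·11.4 + (11.3/10)·5.9 = 79.7 L/s.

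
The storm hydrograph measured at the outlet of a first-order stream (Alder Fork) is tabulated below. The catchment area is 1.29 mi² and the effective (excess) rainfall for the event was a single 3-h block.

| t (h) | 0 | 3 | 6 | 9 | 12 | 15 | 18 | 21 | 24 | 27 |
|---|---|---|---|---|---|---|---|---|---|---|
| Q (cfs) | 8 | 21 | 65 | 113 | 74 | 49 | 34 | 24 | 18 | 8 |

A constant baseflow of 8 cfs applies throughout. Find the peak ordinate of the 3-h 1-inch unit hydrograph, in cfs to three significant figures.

Direct runoff: 0.0, 13.0, 57.0, 105.0, 66.0, 41.0, 26.0, 16.0, 10.0, 0.0 cfs; ΣQ_DR = 334.0 cfs, peak = 105.0 cfs.
Runoff depth d = ΣQ_DR·Δt / A = 334.0 × 10800 / (1.29 mi²) = 1.204 in.
The 1-inch UH is the DRH scaled by (1 in)/d, so U_p = 105.0 × 1/1.204 = 87.2 cfs.

U_p ≈ 87.2 cfs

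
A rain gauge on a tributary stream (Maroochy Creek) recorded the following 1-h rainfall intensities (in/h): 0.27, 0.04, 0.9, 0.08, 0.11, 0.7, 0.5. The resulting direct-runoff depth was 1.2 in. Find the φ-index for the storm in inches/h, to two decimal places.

Only the 3 blocks with intensity above φ contribute runoff: 0.9, 0.7, 0.5 in/h.
Σ(I−φ)·Δt = d  ⇒  (0.9+0.7+0.5 − 3φ)·1 = 1.2
φ = (2.100 − 1.2/1) / 3 = 0.30 in/h.

φ ≈ 0.30 in/h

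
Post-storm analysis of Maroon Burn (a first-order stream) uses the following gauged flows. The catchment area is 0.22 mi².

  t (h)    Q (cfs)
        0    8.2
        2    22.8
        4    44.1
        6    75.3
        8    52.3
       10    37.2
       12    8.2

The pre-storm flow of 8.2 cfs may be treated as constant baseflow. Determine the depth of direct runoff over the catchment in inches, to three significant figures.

Direct runoff: 0.0, 14.6, 35.9, 67.1, 44.1, 29.0, 0.0 cfs; ΣQ_DR = 190.7 cfs.
V = ΣQ_DR · Δt = 190.7 × 7200 s = 1.373 × 10^6 ft³.
Over A = 0.22 mi², depth = V / A = 2.69 in.

d ≈ 2.69 in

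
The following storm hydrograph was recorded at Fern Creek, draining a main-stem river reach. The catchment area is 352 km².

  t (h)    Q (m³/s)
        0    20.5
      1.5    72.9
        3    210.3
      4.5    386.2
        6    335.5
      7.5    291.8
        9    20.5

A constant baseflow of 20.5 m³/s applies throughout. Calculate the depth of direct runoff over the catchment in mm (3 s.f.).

Direct runoff: 0.0, 52.4, 189.8, 365.7, 315.0, 271.3, 0.0 m³/s; ΣQ_DR = 1194 m³/s.
V = ΣQ_DR · Δt = 1194 × 5400 s = 6.449 × 10^6 m³.
Over A = 352 km², depth = V / A = 18.3 mm.

d ≈ 18.3 mm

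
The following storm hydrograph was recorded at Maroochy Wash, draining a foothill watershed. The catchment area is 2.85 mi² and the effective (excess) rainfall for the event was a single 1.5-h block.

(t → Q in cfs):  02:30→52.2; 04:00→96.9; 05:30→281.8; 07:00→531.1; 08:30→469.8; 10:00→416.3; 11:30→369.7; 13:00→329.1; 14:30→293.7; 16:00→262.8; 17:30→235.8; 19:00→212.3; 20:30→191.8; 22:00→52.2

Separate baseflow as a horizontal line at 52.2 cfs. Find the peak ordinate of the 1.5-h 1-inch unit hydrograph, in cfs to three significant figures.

U_p ≈ 192 cfs

Direct runoff: 0.0, 44.7, 229.6, 478.9, 417.6, 364.1, 317.5, 276.9, 241.5, 210.6, 183.6, 160.1, 139.6, 0.0 cfs; ΣQ_DR = 3065 cfs, peak = 478.9 cfs.
Runoff depth d = ΣQ_DR·Δt / A = 3065 × 5400 / (2.85 mi²) = 2.499 in.
The 1-inch UH is the DRH scaled by (1 in)/d, so U_p = 478.9 × 1/2.499 = 192 cfs.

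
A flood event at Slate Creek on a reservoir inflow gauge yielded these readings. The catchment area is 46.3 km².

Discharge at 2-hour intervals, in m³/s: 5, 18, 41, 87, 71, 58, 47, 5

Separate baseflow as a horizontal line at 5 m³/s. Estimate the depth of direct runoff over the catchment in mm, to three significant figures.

Direct runoff: 0.0, 13.0, 36.0, 82.0, 66.0, 53.0, 42.0, 0.0 m³/s; ΣQ_DR = 292.0 m³/s.
V = ΣQ_DR · Δt = 292.0 × 7200 s = 2.102 × 10^6 m³.
Over A = 46.3 km², depth = V / A = 45.4 mm.

d ≈ 45.4 mm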